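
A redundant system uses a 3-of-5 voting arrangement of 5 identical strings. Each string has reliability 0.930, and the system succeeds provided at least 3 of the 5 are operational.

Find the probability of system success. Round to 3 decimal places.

R = Σ_{i=3}^{5} C(5,i) p^i (1−p)^{5−i} with p = 0.930
C(5,3)·0.930^3·0.070^2 = 0.03941
C(5,4)·0.930^4·0.070^1 = 0.26182
C(5,5)·0.930^5·0.070^0 = 0.69569
Sum = 0.997

0.997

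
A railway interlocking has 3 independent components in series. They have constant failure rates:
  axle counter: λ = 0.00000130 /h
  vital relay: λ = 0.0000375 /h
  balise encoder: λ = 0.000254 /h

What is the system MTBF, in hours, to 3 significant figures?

Series of exponential components: λ_sys = Σ λ_i
λ_sys = 0.00000130 + 0.0000375 + 0.000254 = 2.9280e-04 /h
MTBF = 1 / λ_sys = 3420 h

3420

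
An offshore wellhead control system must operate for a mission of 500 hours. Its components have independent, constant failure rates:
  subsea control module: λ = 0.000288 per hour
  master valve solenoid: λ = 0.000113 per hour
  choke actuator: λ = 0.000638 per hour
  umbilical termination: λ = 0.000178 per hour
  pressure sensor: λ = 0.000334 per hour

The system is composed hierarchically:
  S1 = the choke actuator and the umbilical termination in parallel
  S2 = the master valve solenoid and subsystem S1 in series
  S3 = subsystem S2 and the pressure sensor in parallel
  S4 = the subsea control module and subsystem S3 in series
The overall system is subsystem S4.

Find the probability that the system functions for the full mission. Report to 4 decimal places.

0.8556

R(subsea control module) = exp(−0.000288 × 500) = 0.865888
R(master valve solenoid) = exp(−0.000113 × 500) = 0.945066
R(choke actuator) = exp(−0.000638 × 500) = 0.726876
R(umbilical termination) = exp(−0.000178 × 500) = 0.914846
R(pressure sensor) = exp(−0.000334 × 500) = 0.846200
Parallel (choke actuator and umbilical termination): 1 − (1 − 0.726876)(1 − 0.914846) = 0.976742
Series (master valve solenoid and [0.976742]): 0.945066 × 0.976742 = 0.923086
Parallel ([0.923086] and pressure sensor): 1 − (1 − 0.923086)(1 − 0.846200) = 0.988171
Series (subsea control module and [0.988171]): 0.865888 × 0.988171 = 0.8556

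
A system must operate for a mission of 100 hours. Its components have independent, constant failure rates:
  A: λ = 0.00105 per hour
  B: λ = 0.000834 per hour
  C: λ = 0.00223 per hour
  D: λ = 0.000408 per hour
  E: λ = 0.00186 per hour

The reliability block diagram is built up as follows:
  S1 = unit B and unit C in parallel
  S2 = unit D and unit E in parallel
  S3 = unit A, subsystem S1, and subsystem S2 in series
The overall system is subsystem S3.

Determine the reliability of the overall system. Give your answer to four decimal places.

R(A) = exp(−0.00105 × 100) = 0.900325
R(B) = exp(−0.000834 × 100) = 0.919983
R(C) = exp(−0.00223 × 100) = 0.800115
R(D) = exp(−0.000408 × 100) = 0.960021
R(E) = exp(−0.00186 × 100) = 0.830274
Parallel (B and C): 1 − (1 − 0.919983)(1 − 0.800115) = 0.984006
Parallel (D and E): 1 − (1 − 0.960021)(1 − 0.830274) = 0.993215
Series (A, [0.984006], and [0.993215]): 0.900325 × 0.984006 × 0.993215 = 0.8799

0.8799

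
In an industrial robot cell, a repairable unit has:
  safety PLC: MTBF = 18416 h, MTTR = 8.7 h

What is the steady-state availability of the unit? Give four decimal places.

0.9995

A(safety PLC) = MTBF/(MTBF+MTTR) = 18416/(18416+8.7) = 0.9995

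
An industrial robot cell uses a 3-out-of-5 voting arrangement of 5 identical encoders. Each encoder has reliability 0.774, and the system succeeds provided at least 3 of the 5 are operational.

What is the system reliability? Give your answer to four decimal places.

R = Σ_{i=3}^{5} C(5,i) p^i (1−p)^{5−i} with p = 0.774
C(5,3)·0.774^3·0.226^2 = 0.236832
C(5,4)·0.774^4·0.226^1 = 0.405548
C(5,5)·0.774^5·0.226^0 = 0.277782
Sum = 0.9202

0.9202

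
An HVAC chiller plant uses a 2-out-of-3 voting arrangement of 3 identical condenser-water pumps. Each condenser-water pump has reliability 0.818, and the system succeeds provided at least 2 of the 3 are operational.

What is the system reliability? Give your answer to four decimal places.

0.9127

R = Σ_{i=2}^{3} C(3,i) p^i (1−p)^{3−i} with p = 0.818
C(3,2)·0.818^2·0.182^1 = 0.365342
C(3,3)·0.818^3·0.182^0 = 0.547343
Sum = 0.9127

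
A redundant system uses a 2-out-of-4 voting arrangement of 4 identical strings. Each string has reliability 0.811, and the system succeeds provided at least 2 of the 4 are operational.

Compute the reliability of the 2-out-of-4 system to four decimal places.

0.9768

R = Σ_{i=2}^{4} C(4,i) p^i (1−p)^{4−i} with p = 0.811
C(4,2)·0.811^2·0.189^2 = 0.140967
C(4,3)·0.811^3·0.189^1 = 0.403259
C(4,4)·0.811^4·0.189^0 = 0.432597
Sum = 0.9768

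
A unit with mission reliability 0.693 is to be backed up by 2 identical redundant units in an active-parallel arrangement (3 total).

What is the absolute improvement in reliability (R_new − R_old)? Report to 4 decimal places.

0.2781

R_before = 0.693
R_after = 1 − (1 − 0.693)^3 = 0.9711
ΔR = 0.9711 − 0.693 = 0.2781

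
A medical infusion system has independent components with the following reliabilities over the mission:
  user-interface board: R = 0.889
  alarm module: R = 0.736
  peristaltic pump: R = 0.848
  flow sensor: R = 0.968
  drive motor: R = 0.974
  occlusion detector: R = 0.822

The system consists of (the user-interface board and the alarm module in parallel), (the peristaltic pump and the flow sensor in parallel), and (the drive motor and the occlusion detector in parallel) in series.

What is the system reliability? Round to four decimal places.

0.9615

Parallel (user-interface board and alarm module): 1 − (1 − 0.889000)(1 − 0.736000) = 0.970696
Parallel (peristaltic pump and flow sensor): 1 − (1 − 0.848000)(1 − 0.968000) = 0.995136
Parallel (drive motor and occlusion detector): 1 − (1 − 0.974000)(1 − 0.822000) = 0.995372
Series ([0.970696], [0.995136], and [0.995372]): 0.970696 × 0.995136 × 0.995372 = 0.9615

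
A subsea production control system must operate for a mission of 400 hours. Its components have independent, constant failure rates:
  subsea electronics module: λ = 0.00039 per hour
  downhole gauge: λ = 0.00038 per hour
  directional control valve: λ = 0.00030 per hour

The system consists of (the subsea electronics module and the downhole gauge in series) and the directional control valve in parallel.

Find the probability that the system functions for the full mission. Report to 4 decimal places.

R(subsea electronics module) = exp(−0.00039 × 400) = 0.855559
R(downhole gauge) = exp(−0.00038 × 400) = 0.858988
R(directional control valve) = exp(−0.00030 × 400) = 0.886920
Series (subsea electronics module and downhole gauge): 0.855559 × 0.858988 = 0.734915
Parallel ([0.734915] and directional control valve): 1 − (1 − 0.734915)(1 − 0.886920) = 0.9700

0.9700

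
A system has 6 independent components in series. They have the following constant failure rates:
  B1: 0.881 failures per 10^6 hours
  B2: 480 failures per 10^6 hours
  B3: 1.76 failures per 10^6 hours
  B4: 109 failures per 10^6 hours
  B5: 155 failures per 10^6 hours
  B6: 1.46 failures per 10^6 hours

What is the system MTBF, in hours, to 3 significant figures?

Series of exponential components: λ_sys = Σ λ_i
λ_sys = 0.000000881 + 0.000480 + 0.00000176 + 0.000109 + 0.000155 + 0.00000146 = 7.4810e-04 /h
MTBF = 1 / λ_sys = 1340 h

1340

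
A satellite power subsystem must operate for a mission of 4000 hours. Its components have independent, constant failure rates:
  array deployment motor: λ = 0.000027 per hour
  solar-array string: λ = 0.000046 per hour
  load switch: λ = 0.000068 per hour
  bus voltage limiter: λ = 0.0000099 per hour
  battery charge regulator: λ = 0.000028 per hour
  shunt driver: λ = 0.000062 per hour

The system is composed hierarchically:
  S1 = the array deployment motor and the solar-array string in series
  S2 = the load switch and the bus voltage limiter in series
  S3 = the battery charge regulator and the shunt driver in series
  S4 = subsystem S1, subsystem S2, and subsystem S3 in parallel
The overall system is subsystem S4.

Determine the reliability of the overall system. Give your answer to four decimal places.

R(array deployment motor) = exp(−0.000027 × 4000) = 0.897628
R(solar-array string) = exp(−0.000046 × 4000) = 0.831936
R(load switch) = exp(−0.000068 × 4000) = 0.761854
R(bus voltage limiter) = exp(−0.0000099 × 4000) = 0.961174
R(battery charge regulator) = exp(−0.000028 × 4000) = 0.894044
R(shunt driver) = exp(−0.000062 × 4000) = 0.780360
Series (array deployment motor and solar-array string): 0.897628 × 0.831936 = 0.746769
Series (load switch and bus voltage limiter): 0.761854 × 0.961174 = 0.732274
Series (battery charge regulator and shunt driver): 0.894044 × 0.780360 = 0.697676
Parallel ([0.746769], [0.732274], and [0.697676]): 1 − (1 − 0.746769)(1 − 0.732274)(1 − 0.697676) = 0.9795

0.9795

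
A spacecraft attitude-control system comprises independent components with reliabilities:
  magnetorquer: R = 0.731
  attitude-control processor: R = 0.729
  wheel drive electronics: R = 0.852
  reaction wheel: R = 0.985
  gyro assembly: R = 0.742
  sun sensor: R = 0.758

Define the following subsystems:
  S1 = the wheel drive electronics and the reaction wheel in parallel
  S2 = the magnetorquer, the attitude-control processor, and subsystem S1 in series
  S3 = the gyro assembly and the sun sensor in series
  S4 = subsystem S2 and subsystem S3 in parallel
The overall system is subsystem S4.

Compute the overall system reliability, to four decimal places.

0.7951

Parallel (wheel drive electronics and reaction wheel): 1 − (1 − 0.852000)(1 − 0.985000) = 0.997780
Series (magnetorquer, attitude-control processor, and [0.997780]): 0.731000 × 0.729000 × 0.997780 = 0.531716
Series (gyro assembly and sun sensor): 0.742000 × 0.758000 = 0.562436
Parallel ([0.531716] and [0.562436]): 1 − (1 − 0.531716)(1 − 0.562436) = 0.7951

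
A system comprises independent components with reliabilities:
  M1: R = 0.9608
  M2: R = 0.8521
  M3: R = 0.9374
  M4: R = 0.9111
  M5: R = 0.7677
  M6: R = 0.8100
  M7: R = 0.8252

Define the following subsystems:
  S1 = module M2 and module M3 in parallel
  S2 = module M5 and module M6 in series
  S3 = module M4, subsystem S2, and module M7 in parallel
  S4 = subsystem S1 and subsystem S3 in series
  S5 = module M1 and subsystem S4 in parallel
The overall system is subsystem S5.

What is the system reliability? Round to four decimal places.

0.9994

Parallel (M2 and M3): 1 − (1 − 0.852100)(1 − 0.937400) = 0.990741
Series (M5 and M6): 0.767700 × 0.810000 = 0.621837
Parallel (M4, [0.621837], and M7): 1 − (1 − 0.911100)(1 − 0.621837)(1 − 0.825200) = 0.994123
Series ([0.990741] and [0.994123]): 0.990741 × 0.994123 = 0.984918
Parallel (M1 and [0.984918]): 1 − (1 − 0.960800)(1 − 0.984918) = 0.9994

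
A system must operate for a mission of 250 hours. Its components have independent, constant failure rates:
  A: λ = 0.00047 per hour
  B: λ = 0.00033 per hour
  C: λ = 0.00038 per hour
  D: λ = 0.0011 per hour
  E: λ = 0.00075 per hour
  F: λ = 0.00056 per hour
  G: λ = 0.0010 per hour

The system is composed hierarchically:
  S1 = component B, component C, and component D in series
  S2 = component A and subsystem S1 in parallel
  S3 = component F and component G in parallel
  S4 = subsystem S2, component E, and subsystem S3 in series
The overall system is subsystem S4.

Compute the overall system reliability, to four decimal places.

0.7726

R(A) = exp(−0.00047 × 250) = 0.889141
R(B) = exp(−0.00033 × 250) = 0.920811
R(C) = exp(−0.00038 × 250) = 0.909373
R(D) = exp(−0.0011 × 250) = 0.759572
R(E) = exp(−0.00075 × 250) = 0.829029
R(F) = exp(−0.00056 × 250) = 0.869358
R(G) = exp(−0.0010 × 250) = 0.778801
Series (B, C, and D): 0.920811 × 0.909373 × 0.759572 = 0.636036
Parallel (A and [0.636036]): 1 − (1 − 0.889141)(1 − 0.636036) = 0.959651
Parallel (F and G): 1 − (1 − 0.869358)(1 − 0.778801) = 0.971102
Series ([0.959651], E, and [0.971102]): 0.959651 × 0.829029 × 0.971102 = 0.7726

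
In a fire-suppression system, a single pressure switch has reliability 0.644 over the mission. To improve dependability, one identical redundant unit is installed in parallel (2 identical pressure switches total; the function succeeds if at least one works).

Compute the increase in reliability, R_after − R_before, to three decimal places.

0.229

R_before = 0.644
R_after = 1 − (1 − 0.644)^2 = 0.873
ΔR = 0.873 − 0.644 = 0.229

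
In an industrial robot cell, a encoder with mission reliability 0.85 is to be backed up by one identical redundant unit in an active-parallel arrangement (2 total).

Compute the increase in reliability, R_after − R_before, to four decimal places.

0.1275

R_before = 0.85
R_after = 1 − (1 − 0.85)^2 = 0.9775
ΔR = 0.9775 − 0.85 = 0.1275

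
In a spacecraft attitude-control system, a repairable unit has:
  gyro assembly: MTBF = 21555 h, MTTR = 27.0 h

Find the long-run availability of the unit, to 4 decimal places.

A(gyro assembly) = MTBF/(MTBF+MTTR) = 21555/(21555+27.0) = 0.9987

0.9987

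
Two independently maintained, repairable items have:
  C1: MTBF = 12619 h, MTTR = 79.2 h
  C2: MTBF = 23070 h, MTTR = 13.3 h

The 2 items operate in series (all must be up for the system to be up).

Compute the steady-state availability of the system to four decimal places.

0.9932

A(C1) = MTBF/(MTBF+MTTR) = 12619/(12619+79.2) = 0.993763
A(C2) = MTBF/(MTBF+MTTR) = 23070/(23070+13.3) = 0.999424
Series availability: 0.993763 × 0.999424 = 0.9932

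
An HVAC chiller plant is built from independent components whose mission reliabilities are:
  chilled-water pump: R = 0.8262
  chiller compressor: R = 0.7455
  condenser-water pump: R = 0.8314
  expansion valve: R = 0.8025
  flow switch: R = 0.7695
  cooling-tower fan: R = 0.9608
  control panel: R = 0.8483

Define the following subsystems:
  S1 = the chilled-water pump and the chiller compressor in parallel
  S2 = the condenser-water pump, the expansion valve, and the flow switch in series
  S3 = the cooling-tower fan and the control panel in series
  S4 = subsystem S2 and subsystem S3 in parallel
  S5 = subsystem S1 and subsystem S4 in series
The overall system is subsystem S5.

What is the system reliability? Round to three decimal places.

0.870

Parallel (chilled-water pump and chiller compressor): 1 − (1 − 0.82620)(1 − 0.74550) = 0.95577
Series (condenser-water pump, expansion valve, and flow switch): 0.83140 × 0.80250 × 0.76950 = 0.51341
Series (cooling-tower fan and control panel): 0.96080 × 0.84830 = 0.81505
Parallel ([0.51341] and [0.81505]): 1 − (1 − 0.51341)(1 − 0.81505) = 0.91001
Series ([0.95577] and [0.91001]): 0.95577 × 0.91001 = 0.870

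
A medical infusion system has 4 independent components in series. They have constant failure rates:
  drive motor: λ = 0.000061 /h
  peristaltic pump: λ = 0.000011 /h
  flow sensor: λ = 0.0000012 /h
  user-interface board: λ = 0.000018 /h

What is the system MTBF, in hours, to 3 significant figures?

Series of exponential components: λ_sys = Σ λ_i
λ_sys = 0.000061 + 0.000011 + 0.0000012 + 0.000018 = 9.1200e-05 /h
MTBF = 1 / λ_sys = 11000 h

11000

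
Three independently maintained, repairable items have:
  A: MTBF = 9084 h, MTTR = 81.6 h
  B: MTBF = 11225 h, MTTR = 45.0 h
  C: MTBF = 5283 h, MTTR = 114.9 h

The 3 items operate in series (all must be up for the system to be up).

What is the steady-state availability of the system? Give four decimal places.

0.9661

A(A) = MTBF/(MTBF+MTTR) = 9084/(9084+81.6) = 0.991097
A(B) = MTBF/(MTBF+MTTR) = 11225/(11225+45.0) = 0.996007
A(C) = MTBF/(MTBF+MTTR) = 5283/(5283+114.9) = 0.978714
Series availability: 0.991097 × 0.996007 × 0.978714 = 0.9661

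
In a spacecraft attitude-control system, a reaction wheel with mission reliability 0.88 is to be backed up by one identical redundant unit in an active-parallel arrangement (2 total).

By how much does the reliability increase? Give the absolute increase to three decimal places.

0.106

R_before = 0.88
R_after = 1 − (1 − 0.88)^2 = 0.986
ΔR = 0.986 − 0.88 = 0.106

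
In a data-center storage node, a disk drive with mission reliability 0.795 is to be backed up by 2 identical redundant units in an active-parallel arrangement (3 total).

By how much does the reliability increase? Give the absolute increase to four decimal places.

R_before = 0.795
R_after = 1 − (1 − 0.795)^3 = 0.9914
ΔR = 0.9914 − 0.795 = 0.1964

0.1964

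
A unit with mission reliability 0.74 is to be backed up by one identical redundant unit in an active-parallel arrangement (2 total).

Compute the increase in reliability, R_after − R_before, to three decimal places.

R_before = 0.74
R_after = 1 − (1 − 0.74)^2 = 0.932
ΔR = 0.932 − 0.74 = 0.192

0.192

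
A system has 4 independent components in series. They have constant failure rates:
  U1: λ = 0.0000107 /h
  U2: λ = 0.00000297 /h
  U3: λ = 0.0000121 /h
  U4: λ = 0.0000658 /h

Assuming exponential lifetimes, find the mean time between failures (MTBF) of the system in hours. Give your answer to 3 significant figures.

10900

Series of exponential components: λ_sys = Σ λ_i
λ_sys = 0.0000107 + 0.00000297 + 0.0000121 + 0.0000658 = 9.1570e-05 /h
MTBF = 1 / λ_sys = 10900 h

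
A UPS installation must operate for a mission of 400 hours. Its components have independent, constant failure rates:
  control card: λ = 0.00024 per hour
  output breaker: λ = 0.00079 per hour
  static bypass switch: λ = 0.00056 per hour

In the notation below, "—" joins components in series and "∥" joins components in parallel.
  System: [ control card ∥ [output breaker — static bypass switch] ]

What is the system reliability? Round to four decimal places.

R(control card) = exp(−0.00024 × 400) = 0.908464
R(output breaker) = exp(−0.00079 × 400) = 0.729059
R(static bypass switch) = exp(−0.00056 × 400) = 0.799315
Series (output breaker and static bypass switch): 0.729059 × 0.799315 = 0.582748
Parallel (control card and [0.582748]): 1 − (1 − 0.908464)(1 − 0.582748) = 0.9618

0.9618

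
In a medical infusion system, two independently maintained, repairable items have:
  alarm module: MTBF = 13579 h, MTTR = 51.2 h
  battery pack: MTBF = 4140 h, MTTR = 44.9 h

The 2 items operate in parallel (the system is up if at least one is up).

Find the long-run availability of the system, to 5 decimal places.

A(alarm module) = MTBF/(MTBF+MTTR) = 13579/(13579+51.2) = 0.996244
A(battery pack) = MTBF/(MTBF+MTTR) = 4140/(4140+44.9) = 0.989271
Parallel availability: 1 − (1 − 0.996244)(1 − 0.989271) = 0.99996

0.99996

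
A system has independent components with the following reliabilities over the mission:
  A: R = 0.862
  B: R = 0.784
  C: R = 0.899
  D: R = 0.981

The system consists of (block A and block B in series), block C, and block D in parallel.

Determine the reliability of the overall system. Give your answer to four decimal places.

0.9994

Series (A and B): 0.862000 × 0.784000 = 0.675808
Parallel ([0.675808], C, and D): 1 − (1 − 0.675808)(1 − 0.899000)(1 − 0.981000) = 0.9994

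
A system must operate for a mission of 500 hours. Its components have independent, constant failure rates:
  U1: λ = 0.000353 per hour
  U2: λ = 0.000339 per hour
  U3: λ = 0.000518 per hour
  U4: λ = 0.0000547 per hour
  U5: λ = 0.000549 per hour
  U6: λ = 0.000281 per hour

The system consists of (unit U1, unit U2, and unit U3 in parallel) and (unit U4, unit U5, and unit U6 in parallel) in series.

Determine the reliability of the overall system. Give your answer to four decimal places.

R(U1) = exp(−0.000353 × 500) = 0.838199
R(U2) = exp(−0.000339 × 500) = 0.844087
R(U3) = exp(−0.000518 × 500) = 0.771823
R(U4) = exp(−0.0000547 × 500) = 0.973021
R(U5) = exp(−0.000549 × 500) = 0.759952
R(U6) = exp(−0.000281 × 500) = 0.868924
Parallel (U1, U2, and U3): 1 − (1 − 0.838199)(1 − 0.844087)(1 − 0.771823) = 0.994244
Parallel (U4, U5, and U6): 1 − (1 − 0.973021)(1 − 0.759952)(1 − 0.868924) = 0.999151
Series ([0.994244] and [0.999151]): 0.994244 × 0.999151 = 0.9934

0.9934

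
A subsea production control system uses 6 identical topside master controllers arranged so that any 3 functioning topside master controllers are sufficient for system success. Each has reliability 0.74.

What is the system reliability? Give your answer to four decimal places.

R = Σ_{i=3}^{6} C(6,i) p^i (1−p)^{6−i} with p = 0.74
C(6,3)·0.74^3·0.26^3 = 0.142444
C(6,4)·0.74^4·0.26^2 = 0.304064
C(6,5)·0.74^5·0.26^1 = 0.346165
C(6,6)·0.74^6·0.26^0 = 0.164206
Sum = 0.9569

0.9569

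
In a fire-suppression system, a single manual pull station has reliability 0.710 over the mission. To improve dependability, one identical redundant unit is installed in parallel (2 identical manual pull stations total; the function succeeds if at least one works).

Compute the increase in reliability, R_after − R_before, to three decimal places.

R_before = 0.710
R_after = 1 − (1 − 0.710)^2 = 0.916
ΔR = 0.916 − 0.710 = 0.206

0.206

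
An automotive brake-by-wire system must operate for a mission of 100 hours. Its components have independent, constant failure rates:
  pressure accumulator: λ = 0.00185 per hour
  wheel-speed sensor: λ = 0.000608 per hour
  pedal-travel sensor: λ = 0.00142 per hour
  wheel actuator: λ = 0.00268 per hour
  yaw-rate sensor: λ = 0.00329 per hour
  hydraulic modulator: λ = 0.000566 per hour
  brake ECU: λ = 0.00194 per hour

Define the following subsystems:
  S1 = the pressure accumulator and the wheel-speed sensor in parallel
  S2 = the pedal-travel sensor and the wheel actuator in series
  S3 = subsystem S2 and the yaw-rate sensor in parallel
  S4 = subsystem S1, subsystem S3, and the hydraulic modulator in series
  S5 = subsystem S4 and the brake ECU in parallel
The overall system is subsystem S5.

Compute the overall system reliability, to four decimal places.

0.9731

R(pressure accumulator) = exp(−0.00185 × 100) = 0.831104
R(wheel-speed sensor) = exp(−0.000608 × 100) = 0.941011
R(pedal-travel sensor) = exp(−0.00142 × 100) = 0.867621
R(wheel actuator) = exp(−0.00268 × 100) = 0.764908
R(yaw-rate sensor) = exp(−0.00329 × 100) = 0.719643
R(hydraulic modulator) = exp(−0.000566 × 100) = 0.944972
R(brake ECU) = exp(−0.00194 × 100) = 0.823658
Parallel (pressure accumulator and wheel-speed sensor): 1 − (1 − 0.831104)(1 − 0.941011) = 0.990037
Series (pedal-travel sensor and wheel actuator): 0.867621 × 0.764908 = 0.663650
Parallel ([0.663650] and yaw-rate sensor): 1 − (1 − 0.663650)(1 − 0.719643) = 0.905702
Series ([0.990037], [0.905702], and hydraulic modulator): 0.990037 × 0.905702 × 0.944972 = 0.847336
Parallel ([0.847336] and brake ECU): 1 − (1 − 0.847336)(1 − 0.823658) = 0.9731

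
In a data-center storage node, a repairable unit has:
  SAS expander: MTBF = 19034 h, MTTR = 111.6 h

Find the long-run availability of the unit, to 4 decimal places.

A(SAS expander) = MTBF/(MTBF+MTTR) = 19034/(19034+111.6) = 0.9942

0.9942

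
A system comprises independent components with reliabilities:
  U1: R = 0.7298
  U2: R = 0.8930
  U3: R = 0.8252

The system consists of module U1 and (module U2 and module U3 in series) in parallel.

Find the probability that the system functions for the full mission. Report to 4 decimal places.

Series (U2 and U3): 0.893000 × 0.825200 = 0.736904
Parallel (U1 and [0.736904]): 1 − (1 − 0.729800)(1 − 0.736904) = 0.9289

0.9289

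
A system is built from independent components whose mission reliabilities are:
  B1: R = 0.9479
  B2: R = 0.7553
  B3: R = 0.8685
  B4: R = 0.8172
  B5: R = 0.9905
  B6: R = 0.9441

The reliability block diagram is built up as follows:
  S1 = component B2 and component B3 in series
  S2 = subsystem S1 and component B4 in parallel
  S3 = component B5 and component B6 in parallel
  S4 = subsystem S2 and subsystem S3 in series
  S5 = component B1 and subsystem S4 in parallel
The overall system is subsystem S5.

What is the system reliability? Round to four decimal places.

Series (B2 and B3): 0.755300 × 0.868500 = 0.655978
Parallel ([0.655978] and B4): 1 − (1 − 0.655978)(1 − 0.817200) = 0.937113
Parallel (B5 and B6): 1 − (1 − 0.990500)(1 − 0.944100) = 0.999469
Series ([0.937113] and [0.999469]): 0.937113 × 0.999469 = 0.936615
Parallel (B1 and [0.936615]): 1 − (1 − 0.947900)(1 − 0.936615) = 0.9967

0.9967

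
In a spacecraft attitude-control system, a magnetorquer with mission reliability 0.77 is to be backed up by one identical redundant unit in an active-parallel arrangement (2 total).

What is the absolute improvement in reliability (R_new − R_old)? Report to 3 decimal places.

R_before = 0.77
R_after = 1 − (1 − 0.77)^2 = 0.947
ΔR = 0.947 − 0.77 = 0.177

0.177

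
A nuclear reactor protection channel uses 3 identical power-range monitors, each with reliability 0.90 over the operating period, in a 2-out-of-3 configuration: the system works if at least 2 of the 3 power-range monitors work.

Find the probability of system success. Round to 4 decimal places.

R = Σ_{i=2}^{3} C(3,i) p^i (1−p)^{3−i} with p = 0.90
C(3,2)·0.90^2·0.10^1 = 0.243000
C(3,3)·0.90^3·0.10^0 = 0.729000
Sum = 0.9720

0.9720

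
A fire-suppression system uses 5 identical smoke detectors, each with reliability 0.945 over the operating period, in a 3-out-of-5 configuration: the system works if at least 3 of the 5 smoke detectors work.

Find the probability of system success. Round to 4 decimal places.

0.9985

R = Σ_{i=3}^{5} C(5,i) p^i (1−p)^{5−i} with p = 0.945
C(5,3)·0.945^3·0.055^2 = 0.025528
C(5,4)·0.945^4·0.055^1 = 0.219311
C(5,5)·0.945^5·0.055^0 = 0.753631
Sum = 0.9985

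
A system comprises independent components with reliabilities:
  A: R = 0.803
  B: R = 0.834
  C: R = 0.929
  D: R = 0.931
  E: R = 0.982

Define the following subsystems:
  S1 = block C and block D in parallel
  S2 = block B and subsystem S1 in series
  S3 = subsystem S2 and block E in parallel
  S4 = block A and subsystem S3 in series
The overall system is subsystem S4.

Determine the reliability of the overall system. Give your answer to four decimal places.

Parallel (C and D): 1 − (1 − 0.929000)(1 − 0.931000) = 0.995101
Series (B and [0.995101]): 0.834000 × 0.995101 = 0.829914
Parallel ([0.829914] and E): 1 − (1 − 0.829914)(1 − 0.982000) = 0.996938
Series (A and [0.996938]): 0.803000 × 0.996938 = 0.8005

0.8005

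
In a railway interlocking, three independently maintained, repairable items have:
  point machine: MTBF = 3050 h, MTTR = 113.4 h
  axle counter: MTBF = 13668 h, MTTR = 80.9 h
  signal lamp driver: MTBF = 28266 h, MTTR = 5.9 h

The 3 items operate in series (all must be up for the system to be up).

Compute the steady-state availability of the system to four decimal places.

A(point machine) = MTBF/(MTBF+MTTR) = 3050/(3050+113.4) = 0.964152
A(axle counter) = MTBF/(MTBF+MTTR) = 13668/(13668+80.9) = 0.994116
A(signal lamp driver) = MTBF/(MTBF+MTTR) = 28266/(28266+5.9) = 0.999791
Series availability: 0.964152 × 0.994116 × 0.999791 = 0.9583

0.9583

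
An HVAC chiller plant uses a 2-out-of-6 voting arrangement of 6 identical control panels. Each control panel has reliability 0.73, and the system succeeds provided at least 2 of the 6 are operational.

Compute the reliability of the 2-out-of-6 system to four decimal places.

R = Σ_{i=2}^{6} C(6,i) p^i (1−p)^{6−i} with p = 0.73
C(6,2)·0.73^2·0.27^4 = 0.042481
C(6,3)·0.73^3·0.27^3 = 0.153140
C(6,4)·0.73^4·0.27^2 = 0.310535
C(6,5)·0.73^5·0.27^1 = 0.335838
C(6,6)·0.73^6·0.27^0 = 0.151334
Sum = 0.9933

0.9933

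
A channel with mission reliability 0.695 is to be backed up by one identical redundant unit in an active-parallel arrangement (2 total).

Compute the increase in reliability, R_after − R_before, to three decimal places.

0.212

R_before = 0.695
R_after = 1 − (1 − 0.695)^2 = 0.907
ΔR = 0.907 − 0.695 = 0.212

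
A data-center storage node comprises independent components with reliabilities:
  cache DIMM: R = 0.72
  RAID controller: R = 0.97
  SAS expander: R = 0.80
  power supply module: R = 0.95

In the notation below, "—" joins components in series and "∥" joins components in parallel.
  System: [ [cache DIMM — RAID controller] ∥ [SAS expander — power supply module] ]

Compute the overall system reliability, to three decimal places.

0.928

Series (cache DIMM and RAID controller): 0.72000 × 0.97000 = 0.69840
Series (SAS expander and power supply module): 0.80000 × 0.95000 = 0.76000
Parallel ([0.69840] and [0.76000]): 1 − (1 − 0.69840)(1 − 0.76000) = 0.928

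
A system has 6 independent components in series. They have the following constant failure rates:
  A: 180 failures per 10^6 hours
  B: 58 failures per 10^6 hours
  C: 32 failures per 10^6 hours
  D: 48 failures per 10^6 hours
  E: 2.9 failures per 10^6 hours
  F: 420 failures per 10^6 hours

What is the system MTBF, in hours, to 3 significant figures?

Series of exponential components: λ_sys = Σ λ_i
λ_sys = 0.00018 + 0.000058 + 0.000032 + 0.000048 + 0.0000029 + 0.00042 = 7.4090e-04 /h
MTBF = 1 / λ_sys = 1350 h

1350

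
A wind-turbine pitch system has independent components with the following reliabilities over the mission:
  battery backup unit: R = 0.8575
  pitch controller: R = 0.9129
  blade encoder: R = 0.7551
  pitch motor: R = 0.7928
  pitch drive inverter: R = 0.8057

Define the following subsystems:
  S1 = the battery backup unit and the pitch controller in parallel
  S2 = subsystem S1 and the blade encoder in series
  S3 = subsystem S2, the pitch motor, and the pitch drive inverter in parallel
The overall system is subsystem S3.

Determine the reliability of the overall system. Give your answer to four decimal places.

0.9898

Parallel (battery backup unit and pitch controller): 1 − (1 − 0.857500)(1 − 0.912900) = 0.987588
Series ([0.987588] and blade encoder): 0.987588 × 0.755100 = 0.745728
Parallel ([0.745728], pitch motor, and pitch drive inverter): 1 − (1 − 0.745728)(1 − 0.792800)(1 − 0.805700) = 0.9898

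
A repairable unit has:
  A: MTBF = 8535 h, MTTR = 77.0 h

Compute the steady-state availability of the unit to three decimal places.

0.991

A(A) = MTBF/(MTBF+MTTR) = 8535/(8535+77.0) = 0.991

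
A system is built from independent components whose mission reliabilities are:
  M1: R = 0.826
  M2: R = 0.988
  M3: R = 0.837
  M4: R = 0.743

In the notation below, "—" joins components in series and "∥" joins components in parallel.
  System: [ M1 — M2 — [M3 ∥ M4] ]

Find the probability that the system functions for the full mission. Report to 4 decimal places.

Parallel (M3 and M4): 1 − (1 − 0.837000)(1 − 0.743000) = 0.958109
Series (M1, M2, and [0.958109]): 0.826000 × 0.988000 × 0.958109 = 0.7819

0.7819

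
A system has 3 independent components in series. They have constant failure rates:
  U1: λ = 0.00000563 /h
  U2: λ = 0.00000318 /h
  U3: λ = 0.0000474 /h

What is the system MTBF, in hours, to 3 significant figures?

Series of exponential components: λ_sys = Σ λ_i
λ_sys = 0.00000563 + 0.00000318 + 0.0000474 = 5.6210e-05 /h
MTBF = 1 / λ_sys = 17800 h

17800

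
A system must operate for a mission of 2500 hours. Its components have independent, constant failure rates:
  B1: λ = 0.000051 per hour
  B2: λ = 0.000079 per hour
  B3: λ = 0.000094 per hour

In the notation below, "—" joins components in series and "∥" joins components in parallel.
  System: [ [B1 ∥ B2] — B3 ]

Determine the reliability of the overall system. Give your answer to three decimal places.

0.774

R(B1) = exp(−0.000051 × 2500) = 0.88029
R(B2) = exp(−0.000079 × 2500) = 0.82078
R(B3) = exp(−0.000094 × 2500) = 0.79057
Parallel (B1 and B2): 1 − (1 − 0.88029)(1 − 0.82078) = 0.97855
Series ([0.97855] and B3): 0.97855 × 0.79057 = 0.774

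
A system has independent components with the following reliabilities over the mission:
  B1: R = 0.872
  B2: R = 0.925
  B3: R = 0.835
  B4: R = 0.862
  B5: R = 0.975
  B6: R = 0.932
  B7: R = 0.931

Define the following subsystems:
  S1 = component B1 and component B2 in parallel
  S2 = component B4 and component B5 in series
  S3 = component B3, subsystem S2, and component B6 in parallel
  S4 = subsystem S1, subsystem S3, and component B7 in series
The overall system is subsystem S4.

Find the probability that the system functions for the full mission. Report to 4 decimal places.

Parallel (B1 and B2): 1 − (1 − 0.872000)(1 − 0.925000) = 0.990400
Series (B4 and B5): 0.862000 × 0.975000 = 0.840450
Parallel (B3, [0.840450], and B6): 1 − (1 − 0.835000)(1 − 0.840450)(1 − 0.932000) = 0.998210
Series ([0.990400], [0.998210], and B7): 0.990400 × 0.998210 × 0.931000 = 0.9204

0.9204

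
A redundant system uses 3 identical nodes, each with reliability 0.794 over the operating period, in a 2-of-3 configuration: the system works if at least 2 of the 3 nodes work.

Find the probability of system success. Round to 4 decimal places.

R = Σ_{i=2}^{3} C(3,i) p^i (1−p)^{3−i} with p = 0.794
C(3,2)·0.794^2·0.206^1 = 0.389609
C(3,3)·0.794^3·0.206^0 = 0.500566
Sum = 0.8902

0.8902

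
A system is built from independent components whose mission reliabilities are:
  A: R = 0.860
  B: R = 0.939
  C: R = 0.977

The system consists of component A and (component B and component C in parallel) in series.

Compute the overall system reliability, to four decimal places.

0.8588

Parallel (B and C): 1 − (1 − 0.939000)(1 − 0.977000) = 0.998597
Series (A and [0.998597]): 0.860000 × 0.998597 = 0.8588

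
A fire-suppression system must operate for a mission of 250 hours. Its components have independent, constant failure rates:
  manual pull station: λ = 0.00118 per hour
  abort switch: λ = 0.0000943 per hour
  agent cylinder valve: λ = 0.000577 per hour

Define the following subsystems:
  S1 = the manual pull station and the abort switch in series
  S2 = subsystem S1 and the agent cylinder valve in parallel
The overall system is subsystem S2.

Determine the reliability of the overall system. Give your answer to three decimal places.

0.963

R(manual pull station) = exp(−0.00118 × 250) = 0.74453
R(abort switch) = exp(−0.0000943 × 250) = 0.97670
R(agent cylinder valve) = exp(−0.000577 × 250) = 0.86567
Series (manual pull station and abort switch): 0.74453 × 0.97670 = 0.72718
Parallel ([0.72718] and agent cylinder valve): 1 − (1 − 0.72718)(1 − 0.86567) = 0.963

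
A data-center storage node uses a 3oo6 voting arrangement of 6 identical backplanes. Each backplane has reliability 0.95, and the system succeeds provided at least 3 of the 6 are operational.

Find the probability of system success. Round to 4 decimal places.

0.9999

R = Σ_{i=3}^{6} C(6,i) p^i (1−p)^{6−i} with p = 0.95
C(6,3)·0.95^3·0.05^3 = 0.002143
C(6,4)·0.95^4·0.05^2 = 0.030544
C(6,5)·0.95^5·0.05^1 = 0.232134
C(6,6)·0.95^6·0.05^0 = 0.735092
Sum = 0.9999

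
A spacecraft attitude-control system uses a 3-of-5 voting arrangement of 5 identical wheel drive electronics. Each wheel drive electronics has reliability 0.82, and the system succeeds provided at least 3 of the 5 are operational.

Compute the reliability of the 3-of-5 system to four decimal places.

R = Σ_{i=3}^{5} C(5,i) p^i (1−p)^{5−i} with p = 0.82
C(5,3)·0.82^3·0.18^2 = 0.178643
C(5,4)·0.82^4·0.18^1 = 0.406910
C(5,5)·0.82^5·0.18^0 = 0.370740
Sum = 0.9563

0.9563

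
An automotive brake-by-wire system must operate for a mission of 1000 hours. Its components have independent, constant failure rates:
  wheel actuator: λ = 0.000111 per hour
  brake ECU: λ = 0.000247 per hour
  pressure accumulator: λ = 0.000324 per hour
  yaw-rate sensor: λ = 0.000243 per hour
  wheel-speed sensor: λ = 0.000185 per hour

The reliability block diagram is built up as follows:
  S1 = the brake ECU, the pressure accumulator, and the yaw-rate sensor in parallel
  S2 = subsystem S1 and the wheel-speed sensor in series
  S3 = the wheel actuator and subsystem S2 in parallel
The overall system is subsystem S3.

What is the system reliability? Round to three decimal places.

0.981

R(wheel actuator) = exp(−0.000111 × 1000) = 0.89494
R(brake ECU) = exp(−0.000247 × 1000) = 0.78114
R(pressure accumulator) = exp(−0.000324 × 1000) = 0.72325
R(yaw-rate sensor) = exp(−0.000243 × 1000) = 0.78427
R(wheel-speed sensor) = exp(−0.000185 × 1000) = 0.83110
Parallel (brake ECU, pressure accumulator, and yaw-rate sensor): 1 − (1 − 0.78114)(1 − 0.72325)(1 − 0.78427) = 0.98693
Series ([0.98693] and wheel-speed sensor): 0.98693 × 0.83110 = 0.82024
Parallel (wheel actuator and [0.82024]): 1 − (1 − 0.89494)(1 − 0.82024) = 0.981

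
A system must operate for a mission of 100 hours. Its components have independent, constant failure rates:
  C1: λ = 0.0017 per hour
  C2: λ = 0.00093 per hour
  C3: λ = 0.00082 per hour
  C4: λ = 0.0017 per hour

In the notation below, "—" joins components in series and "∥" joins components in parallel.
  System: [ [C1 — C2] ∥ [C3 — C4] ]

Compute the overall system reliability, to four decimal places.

R(C1) = exp(−0.0017 × 100) = 0.843665
R(C2) = exp(−0.00093 × 100) = 0.911194
R(C3) = exp(−0.00082 × 100) = 0.921272
R(C4) = exp(−0.0017 × 100) = 0.843665
Series (C1 and C2): 0.843665 × 0.911194 = 0.768742
Series (C3 and C4): 0.921272 × 0.843665 = 0.777245
Parallel ([0.768742] and [0.777245]): 1 − (1 − 0.768742)(1 − 0.777245) = 0.9485

0.9485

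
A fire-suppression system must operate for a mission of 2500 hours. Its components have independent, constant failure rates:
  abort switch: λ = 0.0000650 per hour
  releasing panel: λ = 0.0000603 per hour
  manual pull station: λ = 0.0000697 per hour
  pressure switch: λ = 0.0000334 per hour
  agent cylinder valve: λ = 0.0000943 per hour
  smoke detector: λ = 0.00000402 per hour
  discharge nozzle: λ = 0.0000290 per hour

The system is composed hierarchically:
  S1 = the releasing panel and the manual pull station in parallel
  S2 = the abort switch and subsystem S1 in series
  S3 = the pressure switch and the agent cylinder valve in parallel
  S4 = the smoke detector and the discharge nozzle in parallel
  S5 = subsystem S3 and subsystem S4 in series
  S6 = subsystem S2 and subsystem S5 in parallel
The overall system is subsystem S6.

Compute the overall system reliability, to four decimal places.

R(abort switch) = exp(−0.0000650 × 2500) = 0.850016
R(releasing panel) = exp(−0.0000603 × 2500) = 0.860063
R(manual pull station) = exp(−0.0000697 × 2500) = 0.840087
R(pressure switch) = exp(−0.0000334 × 2500) = 0.919891
R(agent cylinder valve) = exp(−0.0000943 × 2500) = 0.789978
R(smoke detector) = exp(−0.00000402 × 2500) = 0.990000
R(discharge nozzle) = exp(−0.0000290 × 2500) = 0.930066
Parallel (releasing panel and manual pull station): 1 − (1 − 0.860063)(1 − 0.840087) = 0.977622
Series (abort switch and [0.977622]): 0.850016 × 0.977622 = 0.830994
Parallel (pressure switch and agent cylinder valve): 1 − (1 − 0.919891)(1 − 0.789978) = 0.983175
Parallel (smoke detector and discharge nozzle): 1 − (1 − 0.990000)(1 − 0.930066) = 0.999301
Series ([0.983175] and [0.999301]): 0.983175 × 0.999301 = 0.982488
Parallel ([0.830994] and [0.982488]): 1 − (1 − 0.830994)(1 − 0.982488) = 0.9970

0.9970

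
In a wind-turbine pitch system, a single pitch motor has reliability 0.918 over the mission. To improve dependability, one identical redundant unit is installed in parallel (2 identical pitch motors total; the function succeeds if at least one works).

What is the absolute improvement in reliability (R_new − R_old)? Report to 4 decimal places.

R_before = 0.918
R_after = 1 − (1 − 0.918)^2 = 0.9933
ΔR = 0.9933 − 0.918 = 0.0753

0.0753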